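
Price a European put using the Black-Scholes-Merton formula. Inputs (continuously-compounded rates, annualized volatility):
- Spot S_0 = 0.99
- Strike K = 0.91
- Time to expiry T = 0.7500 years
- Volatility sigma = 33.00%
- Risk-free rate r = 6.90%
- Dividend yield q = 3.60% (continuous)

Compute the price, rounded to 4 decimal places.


Answer: Price = 0.0615

Derivation:
d1 = (ln(S/K) + (r - q + 0.5*sigma^2) * T) / (sigma * sqrt(T)) = 0.52433147
d2 = d1 - sigma * sqrt(T) = 0.23854309
exp(-rT) = 0.94956623; exp(-qT) = 0.97336124
P = K * exp(-rT) * N(-d2) - S_0 * exp(-qT) * N(-d1)
N(-d1) = 0.30002401; N(-d2) = 0.40572995
P = 0.9100 * 0.94956623 * 0.40572995 - 0.9900 * 0.97336124 * 0.30002401 = 0.0615


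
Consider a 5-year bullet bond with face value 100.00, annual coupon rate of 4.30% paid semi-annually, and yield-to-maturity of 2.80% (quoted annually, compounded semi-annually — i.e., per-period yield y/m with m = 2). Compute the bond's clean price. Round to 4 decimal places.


Coupon per period c = face * coupon_rate / m = 2.150000
Periods per year m = 2; per-period yield y/m = 0.014000
Number of cashflows N = 10
Cashflows (t years, CF_t, discount factor 1/(1+y/m)^(m*t), PV):
  t = 0.5000: CF_t = 2.150000, DF = 0.986193, PV = 2.120316
  t = 1.0000: CF_t = 2.150000, DF = 0.972577, PV = 2.091041
  t = 1.5000: CF_t = 2.150000, DF = 0.959149, PV = 2.062171
  t = 2.0000: CF_t = 2.150000, DF = 0.945906, PV = 2.033699
  t = 2.5000: CF_t = 2.150000, DF = 0.932847, PV = 2.005620
  t = 3.0000: CF_t = 2.150000, DF = 0.919967, PV = 1.977929
  t = 3.5000: CF_t = 2.150000, DF = 0.907265, PV = 1.950620
  t = 4.0000: CF_t = 2.150000, DF = 0.894739, PV = 1.923689
  t = 4.5000: CF_t = 2.150000, DF = 0.882386, PV = 1.897129
  t = 5.0000: CF_t = 102.150000, DF = 0.870203, PV = 88.891211
Price P = sum_t PV_t = 106.953424

Answer: Price = 106.9534


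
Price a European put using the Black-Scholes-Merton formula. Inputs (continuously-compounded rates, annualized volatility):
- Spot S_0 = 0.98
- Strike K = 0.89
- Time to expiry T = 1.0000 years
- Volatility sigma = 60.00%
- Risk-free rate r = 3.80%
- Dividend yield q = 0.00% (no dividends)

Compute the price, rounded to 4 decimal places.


Answer: Price = 0.1602

Derivation:
d1 = (ln(S/K) + (r - q + 0.5*sigma^2) * T) / (sigma * sqrt(T)) = 0.52388518
d2 = d1 - sigma * sqrt(T) = -0.07611482
exp(-rT) = 0.96271294; exp(-qT) = 1.00000000
P = K * exp(-rT) * N(-d2) - S_0 * exp(-qT) * N(-d1)
N(-d1) = 0.30017920; N(-d2) = 0.53033612
P = 0.8900 * 0.96271294 * 0.53033612 - 0.9800 * 1.00000000 * 0.30017920 = 0.1602


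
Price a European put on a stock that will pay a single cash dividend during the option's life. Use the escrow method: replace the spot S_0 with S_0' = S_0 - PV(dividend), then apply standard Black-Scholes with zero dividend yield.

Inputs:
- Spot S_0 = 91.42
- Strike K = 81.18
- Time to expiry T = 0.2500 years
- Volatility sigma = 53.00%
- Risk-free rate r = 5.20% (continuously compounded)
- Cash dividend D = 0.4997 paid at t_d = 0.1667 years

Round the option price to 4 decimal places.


Answer: Price = 4.6175

Derivation:
PV(D) = D * exp(-r * t_d) = 0.4997 * 0.99136906 = 0.49538712
S_0' = S_0 - PV(D) = 91.4200 - 0.49538712 = 90.92461288
d1 = (ln(S_0'/K) + (r + sigma^2/2)*T) / (sigma*sqrt(T)) = 0.60933706
d2 = d1 - sigma*sqrt(T) = 0.34433706
exp(-rT) = 0.98708414
N(-d1) = 0.27115052; N(-d2) = 0.36529641
P = K * exp(-rT) * N(-d2) - S_0' * N(-d1) = 81.1800 * 0.98708414 * 0.36529641 - 90.92461288 * 0.27115052 = 4.6175


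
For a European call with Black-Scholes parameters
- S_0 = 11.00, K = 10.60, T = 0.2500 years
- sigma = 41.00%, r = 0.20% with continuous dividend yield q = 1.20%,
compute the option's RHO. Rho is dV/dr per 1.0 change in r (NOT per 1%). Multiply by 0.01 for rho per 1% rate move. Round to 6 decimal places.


d1 = 0.2709940082; d2 = 0.0659940082
phi(d1) = 0.3845592486; exp(-qT) = 0.9970044955; exp(-rT) = 0.9995001250
N(d2) = 0.5263087021
Rho = K*T*exp(-rT)*N(d2) = 10.6000 * 0.2500 * 0.9995001250 * 0.5263087021 = 1.394021

Answer: Rho = 1.394021


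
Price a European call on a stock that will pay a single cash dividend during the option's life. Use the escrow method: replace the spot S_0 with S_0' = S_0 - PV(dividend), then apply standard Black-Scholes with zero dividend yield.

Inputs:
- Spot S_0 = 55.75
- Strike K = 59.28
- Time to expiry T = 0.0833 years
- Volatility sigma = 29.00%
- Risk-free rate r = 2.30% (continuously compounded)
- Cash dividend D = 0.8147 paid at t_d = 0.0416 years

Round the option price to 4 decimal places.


PV(D) = D * exp(-r * t_d) = 0.8147 * 0.99904366 = 0.81392087
S_0' = S_0 - PV(D) = 55.7500 - 0.81392087 = 54.93607913
d1 = (ln(S_0'/K) + (r + sigma^2/2)*T) / (sigma*sqrt(T)) = -0.84448998
d2 = d1 - sigma*sqrt(T) = -0.92818902
exp(-rT) = 0.99808593
N(d1) = 0.19919783; N(d2) = 0.17665476
C = S_0' * N(d1) - K * exp(-rT) * N(d2) = 54.93607913 * 0.19919783 - 59.2800 * 0.99808593 * 0.17665476 = 0.4911

Answer: Price = 0.4911


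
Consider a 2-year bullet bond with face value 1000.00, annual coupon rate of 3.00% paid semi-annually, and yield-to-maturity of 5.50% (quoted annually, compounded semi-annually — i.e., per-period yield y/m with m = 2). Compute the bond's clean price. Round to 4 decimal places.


Coupon per period c = face * coupon_rate / m = 15.000000
Periods per year m = 2; per-period yield y/m = 0.027500
Number of cashflows N = 4
Cashflows (t years, CF_t, discount factor 1/(1+y/m)^(m*t), PV):
  t = 0.5000: CF_t = 15.000000, DF = 0.973236, PV = 14.598540
  t = 1.0000: CF_t = 15.000000, DF = 0.947188, PV = 14.207825
  t = 1.5000: CF_t = 15.000000, DF = 0.921838, PV = 13.827567
  t = 2.0000: CF_t = 1015.000000, DF = 0.897166, PV = 910.623220
Price P = sum_t PV_t = 953.257152

Answer: Price = 953.2572


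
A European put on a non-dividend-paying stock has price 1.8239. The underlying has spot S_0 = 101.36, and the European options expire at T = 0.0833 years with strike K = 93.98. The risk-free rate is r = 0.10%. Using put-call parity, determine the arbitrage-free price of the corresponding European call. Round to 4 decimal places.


Answer: Call price = 9.2117

Derivation:
Put-call parity: C - P = S_0 * exp(-qT) - K * exp(-rT).
S_0 * exp(-qT) = 101.3600 * 1.00000000 = 101.36000000
K * exp(-rT) = 93.9800 * 0.99991670 = 93.97217179
C = P + S*exp(-qT) - K*exp(-rT)
C = 1.8239 + 101.36000000 - 93.97217179 = 9.2117


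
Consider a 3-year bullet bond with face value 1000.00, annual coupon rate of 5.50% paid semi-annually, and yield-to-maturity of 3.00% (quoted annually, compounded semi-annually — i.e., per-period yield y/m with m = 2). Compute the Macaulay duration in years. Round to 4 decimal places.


Answer: Macaulay duration = 2.8140 years

Derivation:
Coupon per period c = face * coupon_rate / m = 27.500000
Periods per year m = 2; per-period yield y/m = 0.015000
Number of cashflows N = 6
Cashflows (t years, CF_t, discount factor 1/(1+y/m)^(m*t), PV):
  t = 0.5000: CF_t = 27.500000, DF = 0.985222, PV = 27.093596
  t = 1.0000: CF_t = 27.500000, DF = 0.970662, PV = 26.693198
  t = 1.5000: CF_t = 27.500000, DF = 0.956317, PV = 26.298717
  t = 2.0000: CF_t = 27.500000, DF = 0.942184, PV = 25.910066
  t = 2.5000: CF_t = 27.500000, DF = 0.928260, PV = 25.527159
  t = 3.0000: CF_t = 1027.500000, DF = 0.914542, PV = 939.692103
Price P = sum_t PV_t = 1071.214840
Macaulay numerator sum_t t * PV_t:
  t * PV_t at t = 0.5000: 13.546798
  t * PV_t at t = 1.0000: 26.693198
  t * PV_t at t = 1.5000: 39.448076
  t * PV_t at t = 2.0000: 51.820133
  t * PV_t at t = 2.5000: 63.817897
  t * PV_t at t = 3.0000: 2819.076308
Macaulay duration D = (sum_t t * PV_t) / P = 3014.402411 / 1071.214840 = 2.814004


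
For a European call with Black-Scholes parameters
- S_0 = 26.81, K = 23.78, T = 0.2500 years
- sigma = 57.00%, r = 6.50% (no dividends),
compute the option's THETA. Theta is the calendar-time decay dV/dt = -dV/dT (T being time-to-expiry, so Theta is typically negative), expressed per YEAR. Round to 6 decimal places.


Answer: Theta = -5.989564

Derivation:
d1 = 0.6203247754; d2 = 0.3353247754
phi(d1) = 0.3291176654; exp(-qT) = 1.0000000000; exp(-rT) = 0.9838813190
Theta = -S*exp(-qT)*phi(d1)*sigma/(2*sqrt(T)) - r*K*exp(-rT)*N(d2) + q*S*exp(-qT)*N(d1)
N(d1) = 0.7324780066; N(d2) = 0.6313099468; sqrt(T) = 0.5000000000
Term 1 = -26.8100 * 1.0000000000 * 0.3291176654 * 0.5700 / (2 * 0.5000000000) = -5.0294774273
Term 2 = -0.0650 * 23.7800 * 0.9838813190 * 0.6313099468 = -0.9600869214
Term 3 = 0 (no dividend yield, q = 0)
Theta = -5.0294774273 + (-0.9600869214) + (0.0000000000) = -5.989564


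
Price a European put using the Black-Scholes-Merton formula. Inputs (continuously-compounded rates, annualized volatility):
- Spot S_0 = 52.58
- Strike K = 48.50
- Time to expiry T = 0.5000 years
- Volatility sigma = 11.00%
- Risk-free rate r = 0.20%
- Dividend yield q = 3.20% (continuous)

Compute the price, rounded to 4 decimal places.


Answer: Price = 0.4315

Derivation:
d1 = (ln(S/K) + (r - q + 0.5*sigma^2) * T) / (sigma * sqrt(T)) = 0.88448801
d2 = d1 - sigma * sqrt(T) = 0.80670626
exp(-rT) = 0.99900050; exp(-qT) = 0.98412732
P = K * exp(-rT) * N(-d2) - S_0 * exp(-qT) * N(-d1)
N(-d1) = 0.18821642; N(-d2) = 0.20991787
P = 48.5000 * 0.99900050 * 0.20991787 - 52.5800 * 0.98412732 * 0.18821642 = 0.4315


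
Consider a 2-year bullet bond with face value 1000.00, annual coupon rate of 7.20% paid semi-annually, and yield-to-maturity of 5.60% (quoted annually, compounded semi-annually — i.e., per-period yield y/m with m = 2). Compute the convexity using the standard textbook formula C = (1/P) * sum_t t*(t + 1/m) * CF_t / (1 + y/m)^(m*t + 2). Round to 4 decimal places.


Answer: Convexity = 4.4161

Derivation:
Coupon per period c = face * coupon_rate / m = 36.000000
Periods per year m = 2; per-period yield y/m = 0.028000
Number of cashflows N = 4
Cashflows (t years, CF_t, discount factor 1/(1+y/m)^(m*t), PV):
  t = 0.5000: CF_t = 36.000000, DF = 0.972763, PV = 35.019455
  t = 1.0000: CF_t = 36.000000, DF = 0.946267, PV = 34.065618
  t = 1.5000: CF_t = 36.000000, DF = 0.920493, PV = 33.137761
  t = 2.0000: CF_t = 1036.000000, DF = 0.895422, PV = 927.656724
Price P = sum_t PV_t = 1029.879558
Convexity numerator sum_t t*(t + 1/m) * CF_t / (1+y/m)^(m*t + 2):
  t = 0.5000: term = 16.568880
  t = 1.0000: term = 48.352764
  t = 1.5000: term = 94.071525
  t = 2.0000: term = 4389.055492
Convexity = (1/P) * sum = 4548.048661 / 1029.879558 = 4.416098


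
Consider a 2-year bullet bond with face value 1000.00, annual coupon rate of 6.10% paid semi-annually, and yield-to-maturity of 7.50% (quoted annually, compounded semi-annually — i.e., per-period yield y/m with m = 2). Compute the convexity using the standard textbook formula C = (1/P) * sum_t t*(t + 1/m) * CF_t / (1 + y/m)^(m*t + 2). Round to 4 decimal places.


Answer: Convexity = 4.3723

Derivation:
Coupon per period c = face * coupon_rate / m = 30.500000
Periods per year m = 2; per-period yield y/m = 0.037500
Number of cashflows N = 4
Cashflows (t years, CF_t, discount factor 1/(1+y/m)^(m*t), PV):
  t = 0.5000: CF_t = 30.500000, DF = 0.963855, PV = 29.397590
  t = 1.0000: CF_t = 30.500000, DF = 0.929017, PV = 28.335027
  t = 1.5000: CF_t = 30.500000, DF = 0.895438, PV = 27.310869
  t = 2.0000: CF_t = 1030.500000, DF = 0.863073, PV = 889.396825
Price P = sum_t PV_t = 974.440311
Convexity numerator sum_t t*(t + 1/m) * CF_t / (1+y/m)^(m*t + 2):
  t = 0.5000: term = 13.655435
  t = 1.0000: term = 39.485594
  t = 1.5000: term = 76.116808
  t = 2.0000: term = 4131.325067
Convexity = (1/P) * sum = 4260.582904 / 974.440311 = 4.372339


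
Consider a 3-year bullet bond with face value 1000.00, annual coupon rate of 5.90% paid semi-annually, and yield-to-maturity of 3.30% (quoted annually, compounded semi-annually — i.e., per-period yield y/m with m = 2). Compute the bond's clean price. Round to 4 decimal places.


Coupon per period c = face * coupon_rate / m = 29.500000
Periods per year m = 2; per-period yield y/m = 0.016500
Number of cashflows N = 6
Cashflows (t years, CF_t, discount factor 1/(1+y/m)^(m*t), PV):
  t = 0.5000: CF_t = 29.500000, DF = 0.983768, PV = 29.021151
  t = 1.0000: CF_t = 29.500000, DF = 0.967799, PV = 28.550075
  t = 1.5000: CF_t = 29.500000, DF = 0.952090, PV = 28.086645
  t = 2.0000: CF_t = 29.500000, DF = 0.936635, PV = 27.630738
  t = 2.5000: CF_t = 29.500000, DF = 0.921432, PV = 27.182231
  t = 3.0000: CF_t = 1029.500000, DF = 0.906475, PV = 933.215736
Price P = sum_t PV_t = 1073.686576

Answer: Price = 1073.6866


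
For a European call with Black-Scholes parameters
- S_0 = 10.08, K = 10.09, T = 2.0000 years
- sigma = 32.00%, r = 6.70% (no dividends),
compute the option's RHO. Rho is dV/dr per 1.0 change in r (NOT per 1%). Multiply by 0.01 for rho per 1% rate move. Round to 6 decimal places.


Answer: Rho = 9.300476

Derivation:
d1 = 0.5201840499; d2 = 0.0676357100
phi(d1) = 0.3484591556; exp(-qT) = 1.0000000000; exp(-rT) = 0.8745900646
N(d2) = 0.5269621860
Rho = K*T*exp(-rT)*N(d2) = 10.0900 * 2.0000 * 0.8745900646 * 0.5269621860 = 9.300476


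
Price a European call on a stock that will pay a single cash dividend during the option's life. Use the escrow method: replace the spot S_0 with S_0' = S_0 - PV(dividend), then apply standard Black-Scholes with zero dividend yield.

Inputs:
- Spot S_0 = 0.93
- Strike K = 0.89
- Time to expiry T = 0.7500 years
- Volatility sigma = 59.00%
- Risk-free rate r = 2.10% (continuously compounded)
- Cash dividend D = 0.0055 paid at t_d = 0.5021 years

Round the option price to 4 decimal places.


Answer: Price = 0.2068

Derivation:
PV(D) = D * exp(-r * t_d) = 0.0055 * 0.98951129 = 0.00544231
S_0' = S_0 - PV(D) = 0.9300 - 0.00544231 = 0.92455769
d1 = (ln(S_0'/K) + (r + sigma^2/2)*T) / (sigma*sqrt(T)) = 0.36085661
d2 = d1 - sigma*sqrt(T) = -0.15009838
exp(-rT) = 0.98437338
N(d1) = 0.64089668; N(d2) = 0.44034350
C = S_0' * N(d1) - K * exp(-rT) * N(d2) = 0.92455769 * 0.64089668 - 0.8900 * 0.98437338 * 0.44034350 = 0.2068


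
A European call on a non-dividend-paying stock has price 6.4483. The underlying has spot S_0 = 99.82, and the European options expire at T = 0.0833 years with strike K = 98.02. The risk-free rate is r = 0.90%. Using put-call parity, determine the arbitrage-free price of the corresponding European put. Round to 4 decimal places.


Put-call parity: C - P = S_0 * exp(-qT) - K * exp(-rT).
S_0 * exp(-qT) = 99.8200 * 1.00000000 = 99.82000000
K * exp(-rT) = 98.0200 * 0.99925058 = 97.94654195
P = C - S*exp(-qT) + K*exp(-rT)
P = 6.4483 - 99.82000000 + 97.94654195 = 4.5748

Answer: Put price = 4.5748


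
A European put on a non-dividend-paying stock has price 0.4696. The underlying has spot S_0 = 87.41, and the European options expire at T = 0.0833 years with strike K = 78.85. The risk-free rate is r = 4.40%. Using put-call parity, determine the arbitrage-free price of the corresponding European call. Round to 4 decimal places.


Put-call parity: C - P = S_0 * exp(-qT) - K * exp(-rT).
S_0 * exp(-qT) = 87.4100 * 1.00000000 = 87.41000000
K * exp(-rT) = 78.8500 * 0.99634151 = 78.56152796
C = P + S*exp(-qT) - K*exp(-rT)
C = 0.4696 + 87.41000000 - 78.56152796 = 9.3181

Answer: Call price = 9.3181


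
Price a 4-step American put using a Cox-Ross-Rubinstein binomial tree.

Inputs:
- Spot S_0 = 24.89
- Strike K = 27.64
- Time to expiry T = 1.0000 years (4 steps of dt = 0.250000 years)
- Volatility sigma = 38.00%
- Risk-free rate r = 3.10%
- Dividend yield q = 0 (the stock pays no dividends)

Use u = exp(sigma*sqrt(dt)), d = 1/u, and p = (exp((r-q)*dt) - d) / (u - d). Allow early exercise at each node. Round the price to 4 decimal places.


Answer: Price = V(0,0) = 5.2123

Derivation:
dt = T/N = 0.250000
u = exp(sigma*sqrt(dt)) = 1.209250; d = 1/u = 0.826959
p = (exp((r-q)*dt) - d) / (u - d) = 0.472994
Discount per step: exp(-r*dt) = 0.992280
Stock lattice S(k, i) with i counting down-moves:
  k=0: S(0,0) = 24.8900
  k=1: S(1,0) = 30.0982; S(1,1) = 20.5830
  k=2: S(2,0) = 36.3963; S(2,1) = 24.8900; S(2,2) = 17.0213
  k=3: S(3,0) = 44.0122; S(3,1) = 30.0982; S(3,2) = 20.5830; S(3,3) = 14.0759
  k=4: S(4,0) = 53.2217; S(4,1) = 36.3963; S(4,2) = 24.8900; S(4,3) = 17.0213; S(4,4) = 11.6402
Terminal payoffs V(N, i) = max(K - S_T, 0):
  V(4,0) = 0.000000; V(4,1) = 0.000000; V(4,2) = 2.750000; V(4,3) = 10.618690; V(4,4) = 15.999783
Backward induction: V(k, i) = exp(-r*dt) * [p * V(k+1, i) + (1-p) * V(k+1, i+1)]; then take max(V_cont, immediate exercise) for American.
  V(3,0) = exp(-r*dt) * [p*0.000000 + (1-p)*0.000000] = 0.000000; exercise = 0.000000; V(3,0) = max -> 0.000000
  V(3,1) = exp(-r*dt) * [p*0.000000 + (1-p)*2.750000] = 1.438079; exercise = 0.000000; V(3,1) = max -> 1.438079
  V(3,2) = exp(-r*dt) * [p*2.750000 + (1-p)*10.618690] = 6.843605; exercise = 7.056987; V(3,2) = max -> 7.056987
  V(3,3) = exp(-r*dt) * [p*10.618690 + (1-p)*15.999783] = 13.350690; exercise = 13.564072; V(3,3) = max -> 13.564072
  V(2,0) = exp(-r*dt) * [p*0.000000 + (1-p)*1.438079] = 0.752026; exercise = 0.000000; V(2,0) = max -> 0.752026
  V(2,1) = exp(-r*dt) * [p*1.438079 + (1-p)*7.056987] = 4.365316; exercise = 2.750000; V(2,1) = max -> 4.365316
  V(2,2) = exp(-r*dt) * [p*7.056987 + (1-p)*13.564072] = 10.405307; exercise = 10.618690; V(2,2) = max -> 10.618690
  V(1,0) = exp(-r*dt) * [p*0.752026 + (1-p)*4.365316] = 2.635746; exercise = 0.000000; V(1,0) = max -> 2.635746
  V(1,1) = exp(-r*dt) * [p*4.365316 + (1-p)*10.618690] = 7.601741; exercise = 7.056987; V(1,1) = max -> 7.601741
  V(0,0) = exp(-r*dt) * [p*2.635746 + (1-p)*7.601741] = 5.212305; exercise = 2.750000; V(0,0) = max -> 5.212305


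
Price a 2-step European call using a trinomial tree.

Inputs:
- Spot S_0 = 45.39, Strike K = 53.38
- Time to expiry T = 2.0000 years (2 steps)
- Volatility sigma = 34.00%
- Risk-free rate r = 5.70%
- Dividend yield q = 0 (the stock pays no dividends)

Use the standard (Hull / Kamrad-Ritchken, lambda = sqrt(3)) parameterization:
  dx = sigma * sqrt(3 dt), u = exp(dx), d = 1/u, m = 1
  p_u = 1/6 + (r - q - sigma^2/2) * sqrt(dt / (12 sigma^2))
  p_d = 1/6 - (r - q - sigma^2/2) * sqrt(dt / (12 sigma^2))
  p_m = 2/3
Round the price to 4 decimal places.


dt = T/N = 1.000000; dx = sigma*sqrt(3*dt) = 0.588897
u = exp(dx) = 1.802000; d = 1/u = 0.554939
p_u = 0.165987, p_m = 0.666667, p_d = 0.167346
Discount per step: exp(-r*dt) = 0.944594
Stock lattice S(k, j) with j the centered position index:
  k=0: S(0,+0) = 45.3900
  k=1: S(1,-1) = 25.1887; S(1,+0) = 45.3900; S(1,+1) = 81.7928
  k=2: S(2,-2) = 13.9782; S(2,-1) = 25.1887; S(2,+0) = 45.3900; S(2,+1) = 81.7928; S(2,+2) = 147.3906
Terminal payoffs V(N, j) = max(S_T - K, 0):
  V(2,-2) = 0.000000; V(2,-1) = 0.000000; V(2,+0) = 0.000000; V(2,+1) = 28.412789; V(2,+2) = 94.010624
Backward induction: V(k, j) = exp(-r*dt) * [p_u * V(k+1, j+1) + p_m * V(k+1, j) + p_d * V(k+1, j-1)]
  V(1,-1) = exp(-r*dt) * [p_u*0.000000 + p_m*0.000000 + p_d*0.000000] = 0.000000
  V(1,+0) = exp(-r*dt) * [p_u*28.412789 + p_m*0.000000 + p_d*0.000000] = 4.454862
  V(1,+1) = exp(-r*dt) * [p_u*94.010624 + p_m*28.412789 + p_d*0.000000] = 32.632364
  V(0,+0) = exp(-r*dt) * [p_u*32.632364 + p_m*4.454862 + p_d*0.000000] = 7.921810

Answer: Price = V(0,0) = 7.9218


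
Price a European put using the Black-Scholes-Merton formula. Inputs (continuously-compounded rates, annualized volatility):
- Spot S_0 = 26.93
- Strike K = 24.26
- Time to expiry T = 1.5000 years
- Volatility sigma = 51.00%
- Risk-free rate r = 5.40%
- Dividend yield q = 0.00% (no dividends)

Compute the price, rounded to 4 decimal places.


d1 = (ln(S/K) + (r - q + 0.5*sigma^2) * T) / (sigma * sqrt(T)) = 0.60914968
d2 = d1 - sigma * sqrt(T) = -0.01547020
exp(-rT) = 0.92219369; exp(-qT) = 1.00000000
P = K * exp(-rT) * N(-d2) - S_0 * exp(-qT) * N(-d1)
N(-d1) = 0.27121261; N(-d2) = 0.50617147
P = 24.2600 * 0.92219369 * 0.50617147 - 26.9300 * 1.00000000 * 0.27121261 = 4.0205

Answer: Price = 4.0205


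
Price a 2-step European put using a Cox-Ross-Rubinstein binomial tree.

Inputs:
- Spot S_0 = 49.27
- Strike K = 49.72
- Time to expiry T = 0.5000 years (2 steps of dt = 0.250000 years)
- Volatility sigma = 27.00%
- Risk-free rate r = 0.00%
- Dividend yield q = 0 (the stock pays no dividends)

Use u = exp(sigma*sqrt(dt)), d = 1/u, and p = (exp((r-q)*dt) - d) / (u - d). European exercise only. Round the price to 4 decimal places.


dt = T/N = 0.250000
u = exp(sigma*sqrt(dt)) = 1.144537; d = 1/u = 0.873716
p = (exp((r-q)*dt) - d) / (u - d) = 0.466301
Discount per step: exp(-r*dt) = 1.000000
Stock lattice S(k, i) with i counting down-moves:
  k=0: S(0,0) = 49.2700
  k=1: S(1,0) = 56.3913; S(1,1) = 43.0480
  k=2: S(2,0) = 64.5419; S(2,1) = 49.2700; S(2,2) = 37.6117
Terminal payoffs V(N, i) = max(K - S_T, 0):
  V(2,0) = 0.000000; V(2,1) = 0.450000; V(2,2) = 12.108292
Backward induction: V(k, i) = exp(-r*dt) * [p * V(k+1, i) + (1-p) * V(k+1, i+1)].
  V(1,0) = exp(-r*dt) * [p*0.000000 + (1-p)*0.450000] = 0.240164
  V(1,1) = exp(-r*dt) * [p*0.450000 + (1-p)*12.108292] = 6.672017
  V(0,0) = exp(-r*dt) * [p*0.240164 + (1-p)*6.672017] = 3.672837

Answer: Price = V(0,0) = 3.6728


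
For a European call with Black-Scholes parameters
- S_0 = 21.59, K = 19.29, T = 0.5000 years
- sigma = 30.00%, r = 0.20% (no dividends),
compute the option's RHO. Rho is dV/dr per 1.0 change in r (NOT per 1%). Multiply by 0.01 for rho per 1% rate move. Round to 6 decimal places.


Answer: Rho = 6.419813

Derivation:
d1 = 0.6417862254; d2 = 0.4296541910
phi(d1) = 0.3246903524; exp(-qT) = 1.0000000000; exp(-rT) = 0.9990004998
N(d2) = 0.6662763946
Rho = K*T*exp(-rT)*N(d2) = 19.2900 * 0.5000 * 0.9990004998 * 0.6662763946 = 6.419813


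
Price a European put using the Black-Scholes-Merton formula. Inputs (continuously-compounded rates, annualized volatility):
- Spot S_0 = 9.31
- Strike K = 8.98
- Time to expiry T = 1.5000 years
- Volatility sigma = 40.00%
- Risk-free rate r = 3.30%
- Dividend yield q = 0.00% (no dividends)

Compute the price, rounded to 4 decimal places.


Answer: Price = 1.3715

Derivation:
d1 = (ln(S/K) + (r - q + 0.5*sigma^2) * T) / (sigma * sqrt(T)) = 0.41965722
d2 = d1 - sigma * sqrt(T) = -0.07024073
exp(-rT) = 0.95170516; exp(-qT) = 1.00000000
P = K * exp(-rT) * N(-d2) - S_0 * exp(-qT) * N(-d1)
N(-d1) = 0.33736794; N(-d2) = 0.52799897
P = 8.9800 * 0.95170516 * 0.52799897 - 9.3100 * 1.00000000 * 0.33736794 = 1.3715


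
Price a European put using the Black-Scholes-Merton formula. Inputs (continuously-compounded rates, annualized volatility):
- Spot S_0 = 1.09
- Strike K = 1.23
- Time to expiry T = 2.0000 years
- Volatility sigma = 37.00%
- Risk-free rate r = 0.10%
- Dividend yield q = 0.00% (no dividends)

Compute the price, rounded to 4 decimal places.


Answer: Price = 0.3139

Derivation:
d1 = (ln(S/K) + (r - q + 0.5*sigma^2) * T) / (sigma * sqrt(T)) = 0.03452120
d2 = d1 - sigma * sqrt(T) = -0.48873782
exp(-rT) = 0.99800200; exp(-qT) = 1.00000000
P = K * exp(-rT) * N(-d2) - S_0 * exp(-qT) * N(-d1)
N(-d1) = 0.48623077; N(-d2) = 0.68748634
P = 1.2300 * 0.99800200 * 0.68748634 - 1.0900 * 1.00000000 * 0.48623077 = 0.3139


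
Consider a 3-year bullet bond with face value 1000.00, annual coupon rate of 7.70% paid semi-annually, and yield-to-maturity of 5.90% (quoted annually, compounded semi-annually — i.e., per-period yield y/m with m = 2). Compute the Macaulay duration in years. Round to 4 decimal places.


Answer: Macaulay duration = 2.7426 years

Derivation:
Coupon per period c = face * coupon_rate / m = 38.500000
Periods per year m = 2; per-period yield y/m = 0.029500
Number of cashflows N = 6
Cashflows (t years, CF_t, discount factor 1/(1+y/m)^(m*t), PV):
  t = 0.5000: CF_t = 38.500000, DF = 0.971345, PV = 37.396795
  t = 1.0000: CF_t = 38.500000, DF = 0.943512, PV = 36.325201
  t = 1.5000: CF_t = 38.500000, DF = 0.916476, PV = 35.284314
  t = 2.0000: CF_t = 38.500000, DF = 0.890214, PV = 34.273253
  t = 2.5000: CF_t = 38.500000, DF = 0.864706, PV = 33.291164
  t = 3.0000: CF_t = 1038.500000, DF = 0.839928, PV = 872.264897
Price P = sum_t PV_t = 1048.835623
Macaulay numerator sum_t t * PV_t:
  t * PV_t at t = 0.5000: 18.698397
  t * PV_t at t = 1.0000: 36.325201
  t * PV_t at t = 1.5000: 52.926471
  t * PV_t at t = 2.0000: 68.546506
  t * PV_t at t = 2.5000: 83.227909
  t * PV_t at t = 3.0000: 2616.794690
Macaulay duration D = (sum_t t * PV_t) / P = 2876.519174 / 1048.835623 = 2.742583


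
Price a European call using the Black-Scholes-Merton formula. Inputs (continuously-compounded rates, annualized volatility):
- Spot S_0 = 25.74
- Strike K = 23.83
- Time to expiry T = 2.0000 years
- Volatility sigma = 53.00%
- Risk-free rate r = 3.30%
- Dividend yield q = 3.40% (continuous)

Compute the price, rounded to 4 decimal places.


d1 = (ln(S/K) + (r - q + 0.5*sigma^2) * T) / (sigma * sqrt(T)) = 0.47496351
d2 = d1 - sigma * sqrt(T) = -0.27456968
exp(-rT) = 0.93613086; exp(-qT) = 0.93426047
C = S_0 * exp(-qT) * N(d1) - K * exp(-rT) * N(d2)
N(d1) = 0.68259351; N(d2) = 0.39182343
C = 25.7400 * 0.93426047 * 0.68259351 - 23.8300 * 0.93613086 * 0.39182343 = 7.6741

Answer: Price = 7.6741


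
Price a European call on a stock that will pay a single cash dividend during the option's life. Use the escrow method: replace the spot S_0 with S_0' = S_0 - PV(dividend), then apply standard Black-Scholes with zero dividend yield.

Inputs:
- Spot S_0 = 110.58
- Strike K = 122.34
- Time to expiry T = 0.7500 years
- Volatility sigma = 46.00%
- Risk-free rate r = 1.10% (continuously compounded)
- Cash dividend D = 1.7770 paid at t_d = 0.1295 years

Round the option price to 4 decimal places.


Answer: Price = 12.5690

Derivation:
PV(D) = D * exp(-r * t_d) = 1.7770 * 0.99857651 = 1.77447047
S_0' = S_0 - PV(D) = 110.5800 - 1.77447047 = 108.80552953
d1 = (ln(S_0'/K) + (r + sigma^2/2)*T) / (sigma*sqrt(T)) = -0.07440764
d2 = d1 - sigma*sqrt(T) = -0.47277933
exp(-rT) = 0.99178394
N(d1) = 0.47034301; N(d2) = 0.31818531
C = S_0' * N(d1) - K * exp(-rT) * N(d2) = 108.80552953 * 0.47034301 - 122.3400 * 0.99178394 * 0.31818531 = 12.5690


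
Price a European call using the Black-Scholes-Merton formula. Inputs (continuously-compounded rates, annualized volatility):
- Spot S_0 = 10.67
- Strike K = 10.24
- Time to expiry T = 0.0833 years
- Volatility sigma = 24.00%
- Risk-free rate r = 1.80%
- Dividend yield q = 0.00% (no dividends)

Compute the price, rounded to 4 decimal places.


Answer: Price = 0.5643

Derivation:
d1 = (ln(S/K) + (r - q + 0.5*sigma^2) * T) / (sigma * sqrt(T)) = 0.65012375
d2 = d1 - sigma * sqrt(T) = 0.58085558
exp(-rT) = 0.99850172; exp(-qT) = 1.00000000
C = S_0 * exp(-qT) * N(d1) - K * exp(-rT) * N(d2)
N(d1) = 0.74219386; N(d2) = 0.71933110
C = 10.6700 * 1.00000000 * 0.74219386 - 10.2400 * 0.99850172 * 0.71933110 = 0.5643


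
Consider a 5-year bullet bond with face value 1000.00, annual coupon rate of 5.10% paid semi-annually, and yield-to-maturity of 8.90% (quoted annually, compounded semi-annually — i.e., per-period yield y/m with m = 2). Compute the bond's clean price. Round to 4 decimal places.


Answer: Price = 849.2881

Derivation:
Coupon per period c = face * coupon_rate / m = 25.500000
Periods per year m = 2; per-period yield y/m = 0.044500
Number of cashflows N = 10
Cashflows (t years, CF_t, discount factor 1/(1+y/m)^(m*t), PV):
  t = 0.5000: CF_t = 25.500000, DF = 0.957396, PV = 24.413595
  t = 1.0000: CF_t = 25.500000, DF = 0.916607, PV = 23.373475
  t = 1.5000: CF_t = 25.500000, DF = 0.877556, PV = 22.377669
  t = 2.0000: CF_t = 25.500000, DF = 0.840168, PV = 21.424288
  t = 2.5000: CF_t = 25.500000, DF = 0.804374, PV = 20.511525
  t = 3.0000: CF_t = 25.500000, DF = 0.770104, PV = 19.637650
  t = 3.5000: CF_t = 25.500000, DF = 0.737294, PV = 18.801005
  t = 4.0000: CF_t = 25.500000, DF = 0.705883, PV = 18.000005
  t = 4.5000: CF_t = 25.500000, DF = 0.675809, PV = 17.233131
  t = 5.0000: CF_t = 1025.500000, DF = 0.647017, PV = 663.515728
Price P = sum_t PV_t = 849.288072


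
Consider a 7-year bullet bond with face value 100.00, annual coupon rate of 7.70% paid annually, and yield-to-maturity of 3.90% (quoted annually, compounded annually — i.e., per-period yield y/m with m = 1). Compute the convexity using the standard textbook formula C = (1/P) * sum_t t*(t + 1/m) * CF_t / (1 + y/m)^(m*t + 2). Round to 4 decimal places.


Answer: Convexity = 40.2079

Derivation:
Coupon per period c = face * coupon_rate / m = 7.700000
Periods per year m = 1; per-period yield y/m = 0.039000
Number of cashflows N = 7
Cashflows (t years, CF_t, discount factor 1/(1+y/m)^(m*t), PV):
  t = 1.0000: CF_t = 7.700000, DF = 0.962464, PV = 7.410972
  t = 2.0000: CF_t = 7.700000, DF = 0.926337, PV = 7.132793
  t = 3.0000: CF_t = 7.700000, DF = 0.891566, PV = 6.865056
  t = 4.0000: CF_t = 7.700000, DF = 0.858100, PV = 6.607369
  t = 5.0000: CF_t = 7.700000, DF = 0.825890, PV = 6.359354
  t = 6.0000: CF_t = 7.700000, DF = 0.794889, PV = 6.120649
  t = 7.0000: CF_t = 107.700000, DF = 0.765052, PV = 82.396141
Price P = sum_t PV_t = 122.892333
Convexity numerator sum_t t*(t + 1/m) * CF_t / (1+y/m)^(m*t + 2):
  t = 1.0000: term = 13.730112
  t = 2.0000: term = 39.644212
  t = 3.0000: term = 76.312246
  t = 4.0000: term = 122.412970
  t = 5.0000: term = 176.727098
  t = 6.0000: term = 238.130835
  t = 7.0000: term = 4274.288205
Convexity = (1/P) * sum = 4941.245678 / 122.892333 = 40.207925


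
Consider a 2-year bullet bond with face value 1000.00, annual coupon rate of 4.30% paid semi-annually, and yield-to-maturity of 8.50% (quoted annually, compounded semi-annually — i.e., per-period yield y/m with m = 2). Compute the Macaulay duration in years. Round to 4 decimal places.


Answer: Macaulay duration = 1.9349 years

Derivation:
Coupon per period c = face * coupon_rate / m = 21.500000
Periods per year m = 2; per-period yield y/m = 0.042500
Number of cashflows N = 4
Cashflows (t years, CF_t, discount factor 1/(1+y/m)^(m*t), PV):
  t = 0.5000: CF_t = 21.500000, DF = 0.959233, PV = 20.623501
  t = 1.0000: CF_t = 21.500000, DF = 0.920127, PV = 19.782735
  t = 1.5000: CF_t = 21.500000, DF = 0.882616, PV = 18.976245
  t = 2.0000: CF_t = 1021.500000, DF = 0.846634, PV = 864.836711
Price P = sum_t PV_t = 924.219192
Macaulay numerator sum_t t * PV_t:
  t * PV_t at t = 0.5000: 10.311751
  t * PV_t at t = 1.0000: 19.782735
  t * PV_t at t = 1.5000: 28.464367
  t * PV_t at t = 2.0000: 1729.673422
Macaulay duration D = (sum_t t * PV_t) / P = 1788.232274 / 924.219192 = 1.934857


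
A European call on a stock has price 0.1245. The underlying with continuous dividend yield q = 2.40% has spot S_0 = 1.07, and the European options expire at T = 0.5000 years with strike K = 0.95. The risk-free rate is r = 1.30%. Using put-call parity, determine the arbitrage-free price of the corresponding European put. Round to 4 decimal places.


Answer: Put price = 0.0111

Derivation:
Put-call parity: C - P = S_0 * exp(-qT) - K * exp(-rT).
S_0 * exp(-qT) = 1.0700 * 0.98807171 = 1.05723673
K * exp(-rT) = 0.9500 * 0.99352108 = 0.94384503
P = C - S*exp(-qT) + K*exp(-rT)
P = 0.1245 - 1.05723673 + 0.94384503 = 0.0111


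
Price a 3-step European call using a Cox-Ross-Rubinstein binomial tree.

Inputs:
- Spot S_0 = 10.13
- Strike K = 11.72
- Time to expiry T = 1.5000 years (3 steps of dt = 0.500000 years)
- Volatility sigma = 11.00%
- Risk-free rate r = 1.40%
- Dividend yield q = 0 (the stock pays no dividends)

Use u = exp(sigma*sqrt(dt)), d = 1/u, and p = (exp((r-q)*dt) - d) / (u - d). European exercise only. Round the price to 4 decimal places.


dt = T/N = 0.500000
u = exp(sigma*sqrt(dt)) = 1.080887; d = 1/u = 0.925166
p = (exp((r-q)*dt) - d) / (u - d) = 0.525674
Discount per step: exp(-r*dt) = 0.993024
Stock lattice S(k, i) with i counting down-moves:
  k=0: S(0,0) = 10.1300
  k=1: S(1,0) = 10.9494; S(1,1) = 9.3719
  k=2: S(2,0) = 11.8350; S(2,1) = 10.1300; S(2,2) = 8.6706
  k=3: S(3,0) = 12.7923; S(3,1) = 10.9494; S(3,2) = 9.3719; S(3,3) = 8.0217
Terminal payoffs V(N, i) = max(S_T - K, 0):
  V(3,0) = 1.072340; V(3,1) = 0.000000; V(3,2) = 0.000000; V(3,3) = 0.000000
Backward induction: V(k, i) = exp(-r*dt) * [p * V(k+1, i) + (1-p) * V(k+1, i+1)].
  V(2,0) = exp(-r*dt) * [p*1.072340 + (1-p)*0.000000] = 0.559770
  V(2,1) = exp(-r*dt) * [p*0.000000 + (1-p)*0.000000] = 0.000000
  V(2,2) = exp(-r*dt) * [p*0.000000 + (1-p)*0.000000] = 0.000000
  V(1,0) = exp(-r*dt) * [p*0.559770 + (1-p)*0.000000] = 0.292204
  V(1,1) = exp(-r*dt) * [p*0.000000 + (1-p)*0.000000] = 0.000000
  V(0,0) = exp(-r*dt) * [p*0.292204 + (1-p)*0.000000] = 0.152533

Answer: Price = V(0,0) = 0.1525


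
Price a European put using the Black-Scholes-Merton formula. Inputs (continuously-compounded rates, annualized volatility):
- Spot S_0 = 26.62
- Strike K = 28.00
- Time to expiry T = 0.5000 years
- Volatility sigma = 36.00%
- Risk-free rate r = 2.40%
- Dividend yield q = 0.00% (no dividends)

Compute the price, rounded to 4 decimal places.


d1 = (ln(S/K) + (r - q + 0.5*sigma^2) * T) / (sigma * sqrt(T)) = -0.02412687
d2 = d1 - sigma * sqrt(T) = -0.27868531
exp(-rT) = 0.98807171; exp(-qT) = 1.00000000
P = K * exp(-rT) * N(-d2) - S_0 * exp(-qT) * N(-d1)
N(-d1) = 0.50962429; N(-d2) = 0.60975683
P = 28.0000 * 0.98807171 * 0.60975683 - 26.6200 * 1.00000000 * 0.50962429 = 3.3033

Answer: Price = 3.3033


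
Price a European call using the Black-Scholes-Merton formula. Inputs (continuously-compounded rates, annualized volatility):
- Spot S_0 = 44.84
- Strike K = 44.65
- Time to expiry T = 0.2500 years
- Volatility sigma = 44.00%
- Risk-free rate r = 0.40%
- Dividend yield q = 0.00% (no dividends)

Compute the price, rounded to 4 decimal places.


Answer: Price = 4.0357

Derivation:
d1 = (ln(S/K) + (r - q + 0.5*sigma^2) * T) / (sigma * sqrt(T)) = 0.13384678
d2 = d1 - sigma * sqrt(T) = -0.08615322
exp(-rT) = 0.99900050; exp(-qT) = 1.00000000
C = S_0 * exp(-qT) * N(d1) - K * exp(-rT) * N(d2)
N(d1) = 0.55323813; N(d2) = 0.46567231
C = 44.8400 * 1.00000000 * 0.55323813 - 44.6500 * 0.99900050 * 0.46567231 = 4.0357


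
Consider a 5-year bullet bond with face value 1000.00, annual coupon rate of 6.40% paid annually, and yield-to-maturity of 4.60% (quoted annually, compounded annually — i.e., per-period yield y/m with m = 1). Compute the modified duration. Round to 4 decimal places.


Answer: Modified duration = 4.2612

Derivation:
Coupon per period c = face * coupon_rate / m = 64.000000
Periods per year m = 1; per-period yield y/m = 0.046000
Number of cashflows N = 5
Cashflows (t years, CF_t, discount factor 1/(1+y/m)^(m*t), PV):
  t = 1.0000: CF_t = 64.000000, DF = 0.956023, PV = 61.185468
  t = 2.0000: CF_t = 64.000000, DF = 0.913980, PV = 58.494712
  t = 3.0000: CF_t = 64.000000, DF = 0.873786, PV = 55.922287
  t = 4.0000: CF_t = 64.000000, DF = 0.835359, PV = 53.462989
  t = 5.0000: CF_t = 1064.000000, DF = 0.798623, PV = 849.734410
Price P = sum_t PV_t = 1078.799866
First compute Macaulay numerator sum_t t * PV_t:
  t * PV_t at t = 1.0000: 61.185468
  t * PV_t at t = 2.0000: 116.989423
  t * PV_t at t = 3.0000: 167.766860
  t * PV_t at t = 4.0000: 213.851956
  t * PV_t at t = 5.0000: 4248.672049
Macaulay duration D = 4808.465757 / 1078.799866 = 4.457236
Modified duration = D / (1 + y/m) = 4.457236 / (1 + 0.046000) = 4.261220


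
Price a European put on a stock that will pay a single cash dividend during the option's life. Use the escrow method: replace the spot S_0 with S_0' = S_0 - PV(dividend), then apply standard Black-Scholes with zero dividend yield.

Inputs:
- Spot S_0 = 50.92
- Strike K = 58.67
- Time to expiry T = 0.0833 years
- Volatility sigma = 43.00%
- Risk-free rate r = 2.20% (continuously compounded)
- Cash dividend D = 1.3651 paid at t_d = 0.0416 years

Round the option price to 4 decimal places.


PV(D) = D * exp(-r * t_d) = 1.3651 * 0.99908522 = 1.36385123
S_0' = S_0 - PV(D) = 50.9200 - 1.36385123 = 49.55614877
d1 = (ln(S_0'/K) + (r + sigma^2/2)*T) / (sigma*sqrt(T)) = -1.28349283
d2 = d1 - sigma*sqrt(T) = -1.40759831
exp(-rT) = 0.99816908
N(-d1) = 0.90034026; N(-d2) = 0.92037498
P = K * exp(-rT) * N(-d2) - S_0' * N(-d1) = 58.6700 * 0.99816908 * 0.92037498 - 49.55614877 * 0.90034026 = 9.2821

Answer: Price = 9.2821


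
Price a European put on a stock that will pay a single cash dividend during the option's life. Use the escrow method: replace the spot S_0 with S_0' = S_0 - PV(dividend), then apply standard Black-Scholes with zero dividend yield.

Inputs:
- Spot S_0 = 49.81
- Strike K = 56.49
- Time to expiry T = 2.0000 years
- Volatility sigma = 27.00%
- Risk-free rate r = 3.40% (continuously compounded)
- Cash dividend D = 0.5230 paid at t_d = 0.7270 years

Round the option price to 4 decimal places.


Answer: Price = 9.5872

Derivation:
PV(D) = D * exp(-r * t_d) = 0.5230 * 0.97558499 = 0.51023095
S_0' = S_0 - PV(D) = 49.8100 - 0.51023095 = 49.29976905
d1 = (ln(S_0'/K) + (r + sigma^2/2)*T) / (sigma*sqrt(T)) = 0.01245494
d2 = d1 - sigma*sqrt(T) = -0.36938272
exp(-rT) = 0.93426047
N(-d1) = 0.49503133; N(-d2) = 0.64407876
P = K * exp(-rT) * N(-d2) - S_0' * N(-d1) = 56.4900 * 0.93426047 * 0.64407876 - 49.29976905 * 0.49503133 = 9.5872


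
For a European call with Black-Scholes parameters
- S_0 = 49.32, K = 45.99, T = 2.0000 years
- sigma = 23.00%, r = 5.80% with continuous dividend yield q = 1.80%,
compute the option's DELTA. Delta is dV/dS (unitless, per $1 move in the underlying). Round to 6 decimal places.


Answer: Delta = 0.707585

Derivation:
d1 = 0.6235012323; d2 = 0.2982321130
phi(d1) = 0.3284681418; exp(-qT) = 0.9646402935; exp(-rT) = 0.8904752233
N(d1) = 0.7335224036
Delta = exp(-qT) * N(d1) = 0.9646402935 * 0.7335224036 = 0.707585


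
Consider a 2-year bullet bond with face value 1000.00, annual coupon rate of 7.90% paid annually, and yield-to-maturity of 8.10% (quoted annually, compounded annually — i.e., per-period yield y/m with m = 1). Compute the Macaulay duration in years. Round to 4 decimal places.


Answer: Macaulay duration = 1.9267 years

Derivation:
Coupon per period c = face * coupon_rate / m = 79.000000
Periods per year m = 1; per-period yield y/m = 0.081000
Number of cashflows N = 2
Cashflows (t years, CF_t, discount factor 1/(1+y/m)^(m*t), PV):
  t = 1.0000: CF_t = 79.000000, DF = 0.925069, PV = 73.080481
  t = 2.0000: CF_t = 1079.000000, DF = 0.855753, PV = 923.357873
Price P = sum_t PV_t = 996.438355
Macaulay numerator sum_t t * PV_t:
  t * PV_t at t = 1.0000: 73.080481
  t * PV_t at t = 2.0000: 1846.715747
Macaulay duration D = (sum_t t * PV_t) / P = 1919.796228 / 996.438355 = 1.926658


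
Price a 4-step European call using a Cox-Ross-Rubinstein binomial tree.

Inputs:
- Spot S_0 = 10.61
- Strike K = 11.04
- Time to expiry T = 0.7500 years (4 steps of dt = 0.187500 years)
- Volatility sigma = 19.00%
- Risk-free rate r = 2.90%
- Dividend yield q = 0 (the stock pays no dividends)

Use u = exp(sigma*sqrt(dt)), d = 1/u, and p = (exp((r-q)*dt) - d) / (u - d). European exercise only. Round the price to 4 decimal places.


Answer: Price = V(0,0) = 0.6272

Derivation:
dt = T/N = 0.187500
u = exp(sigma*sqrt(dt)) = 1.085752; d = 1/u = 0.921021
p = (exp((r-q)*dt) - d) / (u - d) = 0.512542
Discount per step: exp(-r*dt) = 0.994577
Stock lattice S(k, i) with i counting down-moves:
  k=0: S(0,0) = 10.6100
  k=1: S(1,0) = 11.5198; S(1,1) = 9.7720
  k=2: S(2,0) = 12.5077; S(2,1) = 10.6100; S(2,2) = 9.0002
  k=3: S(3,0) = 13.5802; S(3,1) = 11.5198; S(3,2) = 9.7720; S(3,3) = 8.2894
  k=4: S(4,0) = 14.7447; S(4,1) = 12.5077; S(4,2) = 10.6100; S(4,3) = 9.0002; S(4,4) = 7.6347
Terminal payoffs V(N, i) = max(S_T - K, 0):
  V(4,0) = 3.704743; V(4,1) = 1.467667; V(4,2) = 0.000000; V(4,3) = 0.000000; V(4,4) = 0.000000
Backward induction: V(k, i) = exp(-r*dt) * [p * V(k+1, i) + (1-p) * V(k+1, i+1)].
  V(3,0) = exp(-r*dt) * [p*3.704743 + (1-p)*1.467667] = 2.600085
  V(3,1) = exp(-r*dt) * [p*1.467667 + (1-p)*0.000000] = 0.748161
  V(3,2) = exp(-r*dt) * [p*0.000000 + (1-p)*0.000000] = 0.000000
  V(3,3) = exp(-r*dt) * [p*0.000000 + (1-p)*0.000000] = 0.000000
  V(2,0) = exp(-r*dt) * [p*2.600085 + (1-p)*0.748161] = 1.688146
  V(2,1) = exp(-r*dt) * [p*0.748161 + (1-p)*0.000000] = 0.381385
  V(2,2) = exp(-r*dt) * [p*0.000000 + (1-p)*0.000000] = 0.000000
  V(1,0) = exp(-r*dt) * [p*1.688146 + (1-p)*0.381385] = 1.045454
  V(1,1) = exp(-r*dt) * [p*0.381385 + (1-p)*0.000000] = 0.194416
  V(0,0) = exp(-r*dt) * [p*1.045454 + (1-p)*0.194416] = 0.627189


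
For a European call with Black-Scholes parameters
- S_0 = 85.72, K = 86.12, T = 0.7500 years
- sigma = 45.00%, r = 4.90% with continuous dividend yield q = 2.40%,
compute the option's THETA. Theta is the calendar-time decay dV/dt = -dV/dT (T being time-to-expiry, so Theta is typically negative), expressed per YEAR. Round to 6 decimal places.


d1 = 0.2310222149; d2 = -0.1586892168
phi(d1) = 0.3884370464; exp(-qT) = 0.9821610324; exp(-rT) = 0.9639170845
Theta = -S*exp(-qT)*phi(d1)*sigma/(2*sqrt(T)) - r*K*exp(-rT)*N(d2) + q*S*exp(-qT)*N(d1)
N(d1) = 0.5913512281; N(d2) = 0.4369568671; sqrt(T) = 0.8660254038
Term 1 = -85.7200 * 0.9821610324 * 0.3884370464 * 0.4500 / (2 * 0.8660254038) = -8.4964477556
Term 2 = -0.0490 * 86.1200 * 0.9639170845 * 0.4369568671 = -1.7773720564
Term 3 = 0.0240 * 85.7200 * 0.9821610324 * 0.5913512281 = 1.1948726116
Theta = -8.4964477556 + (-1.7773720564) + (1.1948726116) = -9.078947

Answer: Theta = -9.078947
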